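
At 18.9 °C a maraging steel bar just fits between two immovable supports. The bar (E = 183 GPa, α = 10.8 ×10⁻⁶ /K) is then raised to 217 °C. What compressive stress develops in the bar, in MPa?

392 MPa

ΔT = 198.1 K. Constrained thermal stress σ = E·α·ΔT = 183.0×10³ MPa × 10.8×10⁻⁶ × 198.1 = 392 MPa (compressive).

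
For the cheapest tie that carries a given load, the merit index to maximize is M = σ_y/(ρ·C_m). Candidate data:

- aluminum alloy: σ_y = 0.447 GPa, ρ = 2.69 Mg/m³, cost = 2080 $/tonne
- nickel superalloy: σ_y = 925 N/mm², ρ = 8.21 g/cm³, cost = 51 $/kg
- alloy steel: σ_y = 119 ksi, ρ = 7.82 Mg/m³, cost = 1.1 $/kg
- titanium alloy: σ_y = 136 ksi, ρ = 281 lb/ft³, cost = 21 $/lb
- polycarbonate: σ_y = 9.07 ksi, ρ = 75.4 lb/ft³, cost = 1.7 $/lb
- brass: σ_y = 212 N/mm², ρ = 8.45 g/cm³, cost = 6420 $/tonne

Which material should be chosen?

After converting to SI:
  aluminum alloy: σ_y = 447.0 MPa, ρ = 2690 kg/m³, cost = 2.080 $/kg
  nickel superalloy: σ_y = 925.0 MPa, ρ = 8210 kg/m³, cost = 51.00 $/kg
  alloy steel: σ_y = 820.5 MPa, ρ = 7820 kg/m³, cost = 1.100 $/kg
  titanium alloy: σ_y = 937.7 MPa, ρ = 4501 kg/m³, cost = 46.30 $/kg
  polycarbonate: σ_y = 62.54 MPa, ρ = 1208 kg/m³, cost = 3.748 $/kg
  brass: σ_y = 212.0 MPa, ρ = 8450 kg/m³, cost = 6.420 $/kg
  alloy steel: M = 95.4 kN·m per $
  aluminum alloy: M = 79.9 kN·m per $
  polycarbonate: M = 13.8 kN·m per $
  titanium alloy: M = 4.50 kN·m per $
  brass: M = 3.91 kN·m per $
  nickel superalloy: M = 2.21 kN·m per $
Alloy steel ranks first.

alloy steel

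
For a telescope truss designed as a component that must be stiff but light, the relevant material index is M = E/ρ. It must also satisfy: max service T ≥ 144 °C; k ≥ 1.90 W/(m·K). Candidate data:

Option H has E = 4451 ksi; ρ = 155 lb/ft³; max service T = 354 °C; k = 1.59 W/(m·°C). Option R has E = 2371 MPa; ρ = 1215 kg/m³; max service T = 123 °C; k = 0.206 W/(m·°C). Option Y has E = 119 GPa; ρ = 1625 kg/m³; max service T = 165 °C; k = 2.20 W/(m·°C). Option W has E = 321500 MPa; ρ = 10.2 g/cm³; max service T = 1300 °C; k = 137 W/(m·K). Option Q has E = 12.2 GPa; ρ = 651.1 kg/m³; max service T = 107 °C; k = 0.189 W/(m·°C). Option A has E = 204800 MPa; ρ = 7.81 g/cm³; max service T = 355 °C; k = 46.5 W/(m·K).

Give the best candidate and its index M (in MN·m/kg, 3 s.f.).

option Y, M = 73.2 MN·m/kg

Screen on constraints: max service T ≥ 144 °C; k ≥ 1.90 W/(m·K). Survivors: option Y, option W, option A.
In SI units:
  option Y: E = 119.0 GPa, ρ = 1625 kg/m³
  option W: E = 321.5 GPa, ρ = 10200 kg/m³
  option A: E = 204.8 GPa, ρ = 7810 kg/m³
  option Y: M = 73.2 MN·m/kg
  option W: M = 31.5 MN·m/kg
  option A: M = 26.2 MN·m/kg
Option Y has the largest M.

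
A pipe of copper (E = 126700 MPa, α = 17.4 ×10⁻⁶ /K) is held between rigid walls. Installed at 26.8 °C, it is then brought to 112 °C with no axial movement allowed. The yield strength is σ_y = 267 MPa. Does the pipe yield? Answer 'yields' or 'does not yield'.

E = 126700 MPa = 126.7 GPa.
ΔT = 85.20 K. Constrained thermal stress σ = E·α·ΔT = 126.7×10³ MPa × 17.4×10⁻⁶ × 85.20 = 188 MPa (compressive).
Compare to σ_y = 267 MPa: σ < σ_y, so it does not yield.

does not yield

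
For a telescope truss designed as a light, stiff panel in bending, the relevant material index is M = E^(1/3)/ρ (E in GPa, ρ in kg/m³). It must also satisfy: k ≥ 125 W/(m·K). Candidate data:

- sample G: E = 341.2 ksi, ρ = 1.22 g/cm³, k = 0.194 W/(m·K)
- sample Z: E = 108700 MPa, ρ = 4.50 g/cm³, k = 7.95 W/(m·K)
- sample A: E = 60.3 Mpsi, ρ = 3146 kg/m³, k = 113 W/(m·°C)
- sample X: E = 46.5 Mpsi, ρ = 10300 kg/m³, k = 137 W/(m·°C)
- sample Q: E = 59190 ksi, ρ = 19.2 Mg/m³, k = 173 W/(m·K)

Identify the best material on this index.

sample X

Screen on constraints: k ≥ 125 W/(m·K). Survivors: sample X, sample Q.
Normalizing units and computing the index:
  sample X: E = 320.6 GPa, ρ = 10300 kg/m³
  sample Q: E = 408.1 GPa, ρ = 19200 kg/m³
  sample X: M = 0.664×10⁻³
  sample Q: M = 0.386×10⁻³
Sample X has the largest M.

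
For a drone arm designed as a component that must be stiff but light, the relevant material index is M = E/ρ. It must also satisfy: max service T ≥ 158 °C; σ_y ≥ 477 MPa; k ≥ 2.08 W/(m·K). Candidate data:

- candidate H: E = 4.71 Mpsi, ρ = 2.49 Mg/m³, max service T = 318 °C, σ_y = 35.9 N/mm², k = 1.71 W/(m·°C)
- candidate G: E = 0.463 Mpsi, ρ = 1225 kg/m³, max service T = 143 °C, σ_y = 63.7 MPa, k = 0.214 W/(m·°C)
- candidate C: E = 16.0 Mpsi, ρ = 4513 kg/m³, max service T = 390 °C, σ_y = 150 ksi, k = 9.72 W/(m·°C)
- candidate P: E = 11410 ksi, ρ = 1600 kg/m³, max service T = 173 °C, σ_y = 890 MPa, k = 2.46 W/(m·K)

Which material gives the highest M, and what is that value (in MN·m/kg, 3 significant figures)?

candidate P, M = 49.2 MN·m/kg

Screen on constraints: max service T ≥ 158 °C; σ_y ≥ 477 MPa; k ≥ 2.08 W/(m·K). Survivors: candidate C, candidate P.
Putting every candidate on a common basis:
  candidate C: E = 110.3 GPa, ρ = 4513 kg/m³
  candidate P: E = 78.67 GPa, ρ = 1600 kg/m³
  candidate P: M = 49.2 MN·m/kg
  candidate C: M = 24.4 MN·m/kg
Candidate P ranks first.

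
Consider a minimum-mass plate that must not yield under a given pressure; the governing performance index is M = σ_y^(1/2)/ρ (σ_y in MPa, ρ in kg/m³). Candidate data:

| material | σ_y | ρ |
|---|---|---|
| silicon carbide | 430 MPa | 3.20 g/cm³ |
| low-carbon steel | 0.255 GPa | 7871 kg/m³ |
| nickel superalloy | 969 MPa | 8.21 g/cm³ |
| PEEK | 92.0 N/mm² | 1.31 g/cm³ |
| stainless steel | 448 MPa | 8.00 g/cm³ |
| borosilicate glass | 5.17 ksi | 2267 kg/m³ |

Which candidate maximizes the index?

PEEK

After converting to SI:
  silicon carbide: σ_y = 430.0 MPa, ρ = 3200 kg/m³
  low-carbon steel: σ_y = 255.0 MPa, ρ = 7871 kg/m³
  nickel superalloy: σ_y = 969.0 MPa, ρ = 8210 kg/m³
  PEEK: σ_y = 92.00 MPa, ρ = 1310 kg/m³
  stainless steel: σ_y = 448.0 MPa, ρ = 8000 kg/m³
  borosilicate glass: σ_y = 35.65 MPa, ρ = 2267 kg/m³
  PEEK: M = 7.32×10⁻³
  silicon carbide: M = 6.48×10⁻³
  nickel superalloy: M = 3.79×10⁻³
  stainless steel: M = 2.65×10⁻³
  borosilicate glass: M = 2.63×10⁻³
  low-carbon steel: M = 2.03×10⁻³
The maximum is for PEEK.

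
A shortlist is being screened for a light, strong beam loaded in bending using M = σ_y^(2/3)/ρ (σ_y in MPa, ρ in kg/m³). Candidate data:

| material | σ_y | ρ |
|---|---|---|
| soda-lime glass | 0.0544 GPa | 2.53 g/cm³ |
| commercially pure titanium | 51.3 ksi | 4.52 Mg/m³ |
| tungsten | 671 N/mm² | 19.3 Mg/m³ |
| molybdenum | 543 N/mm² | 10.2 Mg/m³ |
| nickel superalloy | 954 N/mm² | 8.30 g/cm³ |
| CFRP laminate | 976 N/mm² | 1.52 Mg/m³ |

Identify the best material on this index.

Putting every candidate on a common basis:
  soda-lime glass: σ_y = 54.40 MPa, ρ = 2530 kg/m³
  commercially pure titanium: σ_y = 353.7 MPa, ρ = 4520 kg/m³
  tungsten: σ_y = 671.0 MPa, ρ = 19300 kg/m³
  molybdenum: σ_y = 543.0 MPa, ρ = 10200 kg/m³
  nickel superalloy: σ_y = 954.0 MPa, ρ = 8300 kg/m³
  CFRP laminate: σ_y = 976.0 MPa, ρ = 1520 kg/m³
  CFRP laminate: M = 64.7×10⁻³
  nickel superalloy: M = 11.7×10⁻³
  commercially pure titanium: M = 11.1×10⁻³
  molybdenum: M = 6.53×10⁻³
  soda-lime glass: M = 5.67×10⁻³
  tungsten: M = 3.97×10⁻³
Highest index: CFRP laminate.

CFRP laminate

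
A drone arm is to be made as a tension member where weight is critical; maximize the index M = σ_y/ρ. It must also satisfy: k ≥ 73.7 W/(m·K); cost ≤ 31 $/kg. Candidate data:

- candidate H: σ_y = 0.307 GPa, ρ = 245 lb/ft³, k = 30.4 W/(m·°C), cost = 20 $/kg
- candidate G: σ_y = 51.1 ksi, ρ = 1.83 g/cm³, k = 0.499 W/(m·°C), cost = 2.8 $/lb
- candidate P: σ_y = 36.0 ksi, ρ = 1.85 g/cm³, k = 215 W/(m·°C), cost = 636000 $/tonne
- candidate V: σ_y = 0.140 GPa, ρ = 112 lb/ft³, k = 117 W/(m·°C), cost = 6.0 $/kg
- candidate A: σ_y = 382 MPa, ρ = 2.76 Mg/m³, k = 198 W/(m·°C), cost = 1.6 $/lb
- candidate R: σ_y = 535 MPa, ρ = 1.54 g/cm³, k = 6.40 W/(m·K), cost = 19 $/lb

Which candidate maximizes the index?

Screen on constraints: k ≥ 73.7 W/(m·K); cost ≤ 31 $/kg. Survivors: candidate V, candidate A.
After converting to SI:
  candidate V: σ_y = 140.0 MPa, ρ = 1794 kg/m³
  candidate A: σ_y = 382.0 MPa, ρ = 2760 kg/m³
  candidate A: M = 138 kN·m/kg
  candidate V: M = 78.0 kN·m/kg
Candidate A ranks first.

candidate A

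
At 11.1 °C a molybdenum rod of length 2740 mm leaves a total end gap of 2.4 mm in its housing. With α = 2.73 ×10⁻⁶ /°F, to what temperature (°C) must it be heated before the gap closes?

189 °C

α = 2.73×10⁻⁶/°F × 9/5 = 4.91×10⁻⁶/K.
α·L₀·ΔT = 2.4 mm ⇒ ΔT = 2.4 / (4.91×10⁻⁶ × 2740.0) = 178.2 K.
T = 11.1 + 178.2 = 189.3 °C.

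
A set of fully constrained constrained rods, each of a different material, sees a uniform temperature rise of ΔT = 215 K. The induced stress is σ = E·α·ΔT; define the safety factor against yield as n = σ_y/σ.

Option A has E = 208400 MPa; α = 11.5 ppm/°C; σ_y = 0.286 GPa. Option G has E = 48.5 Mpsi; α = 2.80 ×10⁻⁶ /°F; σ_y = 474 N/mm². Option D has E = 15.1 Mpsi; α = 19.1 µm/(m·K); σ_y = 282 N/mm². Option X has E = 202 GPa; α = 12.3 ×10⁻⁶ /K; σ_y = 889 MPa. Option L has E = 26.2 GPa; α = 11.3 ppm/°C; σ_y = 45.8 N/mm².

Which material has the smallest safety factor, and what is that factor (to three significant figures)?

With everything in SI (GPa, ×10⁻⁶/K, MPa):
  option A: E = 208.4, α = 11.5, σ_y = 286.0 → σ = 515 MPa, n = 0.555
  option G: E = 334.4, α = 5.04, σ_y = 474.0 → σ = 362 MPa, n = 1.31
  option D: E = 104.1, α = 19.1, σ_y = 282.0 → σ = 428 MPa, n = 0.660
  option X: E = 202.0, α = 12.3, σ_y = 889.0 → σ = 534 MPa, n = 1.66
  option L: E = 26.20, α = 11.3, σ_y = 45.80 → σ = 63.7 MPa, n = 0.720
Smallest n: option A with n = 0.555.

option A, n = 0.555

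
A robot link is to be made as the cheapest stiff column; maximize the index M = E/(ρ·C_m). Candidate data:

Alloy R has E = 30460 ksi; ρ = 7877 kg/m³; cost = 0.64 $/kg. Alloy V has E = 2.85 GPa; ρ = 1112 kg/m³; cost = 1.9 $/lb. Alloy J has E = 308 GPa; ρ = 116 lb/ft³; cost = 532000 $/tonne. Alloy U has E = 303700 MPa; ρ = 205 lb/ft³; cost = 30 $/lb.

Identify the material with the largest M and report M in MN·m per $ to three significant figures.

Convert each candidate to consistent units, then evaluate M:
  alloy R: E = 210.0 GPa, ρ = 7877 kg/m³, cost = 0.6400 $/kg
  alloy V: E = 2.850 GPa, ρ = 1112 kg/m³, cost = 4.189 $/kg
  alloy J: E = 308.0 GPa, ρ = 1858 kg/m³, cost = 532.0 $/kg
  alloy U: E = 303.7 GPa, ρ = 3284 kg/m³, cost = 66.14 $/kg
  alloy R: M = 41.7 MN·m per $
  alloy U: M = 1.40 MN·m per $
  alloy V: M = 0.612 MN·m per $
  alloy J: M = 0.312 MN·m per $
Alloy R has the largest M.

alloy R, M = 41.7 MN·m per $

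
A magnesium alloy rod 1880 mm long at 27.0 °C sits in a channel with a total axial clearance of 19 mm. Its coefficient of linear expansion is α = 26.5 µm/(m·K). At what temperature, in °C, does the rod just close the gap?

α·L₀·ΔT = 19.0 mm ⇒ ΔT = 19.0 / (26.5×10⁻⁶ × 1880.0) = 381.4 K.
T = 27.0 + 381.4 = 408.4 °C.

408 °C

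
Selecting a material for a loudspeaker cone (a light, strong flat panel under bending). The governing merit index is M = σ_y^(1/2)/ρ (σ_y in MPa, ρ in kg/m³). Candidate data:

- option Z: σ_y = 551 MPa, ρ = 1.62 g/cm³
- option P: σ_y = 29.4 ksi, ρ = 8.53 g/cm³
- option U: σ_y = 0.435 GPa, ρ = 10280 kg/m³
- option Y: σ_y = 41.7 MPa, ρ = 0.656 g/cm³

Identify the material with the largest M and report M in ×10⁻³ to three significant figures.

option Z, M = 14.5×10⁻³

Convert each candidate to consistent units, then evaluate M:
  option Z: σ_y = 551.0 MPa, ρ = 1620 kg/m³
  option P: σ_y = 202.7 MPa, ρ = 8530 kg/m³
  option U: σ_y = 435.0 MPa, ρ = 10280 kg/m³
  option Y: σ_y = 41.70 MPa, ρ = 656.0 kg/m³
  option Z: M = 14.5×10⁻³
  option Y: M = 9.84×10⁻³
  option U: M = 2.03×10⁻³
  option P: M = 1.67×10⁻³
Highest index: option Z.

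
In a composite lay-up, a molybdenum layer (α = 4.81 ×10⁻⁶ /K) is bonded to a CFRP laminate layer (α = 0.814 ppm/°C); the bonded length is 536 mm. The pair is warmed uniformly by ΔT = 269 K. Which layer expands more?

molybdenum

α(molybdenum) = 4.81×10⁻⁶/K vs α(CFRP laminate) = 0.814×10⁻⁶/K.
Higher α expands more for the same ΔT: molybdenum.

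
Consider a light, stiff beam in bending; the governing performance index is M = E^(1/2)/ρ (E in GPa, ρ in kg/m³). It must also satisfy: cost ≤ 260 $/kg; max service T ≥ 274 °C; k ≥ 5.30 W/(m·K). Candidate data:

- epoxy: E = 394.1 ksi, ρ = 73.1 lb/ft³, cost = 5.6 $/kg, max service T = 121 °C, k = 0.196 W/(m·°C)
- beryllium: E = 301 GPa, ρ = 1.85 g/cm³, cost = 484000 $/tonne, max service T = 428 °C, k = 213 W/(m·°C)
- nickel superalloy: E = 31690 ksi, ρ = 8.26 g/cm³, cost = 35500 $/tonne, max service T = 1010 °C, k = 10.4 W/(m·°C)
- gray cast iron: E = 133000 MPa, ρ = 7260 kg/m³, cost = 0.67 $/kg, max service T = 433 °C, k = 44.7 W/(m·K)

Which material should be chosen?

nickel superalloy

Screen on constraints: cost ≤ 260 $/kg; max service T ≥ 274 °C; k ≥ 5.30 W/(m·K). Survivors: nickel superalloy, gray cast iron.
After converting to SI:
  nickel superalloy: E = 218.5 GPa, ρ = 8260 kg/m³
  gray cast iron: E = 133.0 GPa, ρ = 7260 kg/m³
  nickel superalloy: M = 1.79×10⁻³
  gray cast iron: M = 1.59×10⁻³
Highest index: nickel superalloy.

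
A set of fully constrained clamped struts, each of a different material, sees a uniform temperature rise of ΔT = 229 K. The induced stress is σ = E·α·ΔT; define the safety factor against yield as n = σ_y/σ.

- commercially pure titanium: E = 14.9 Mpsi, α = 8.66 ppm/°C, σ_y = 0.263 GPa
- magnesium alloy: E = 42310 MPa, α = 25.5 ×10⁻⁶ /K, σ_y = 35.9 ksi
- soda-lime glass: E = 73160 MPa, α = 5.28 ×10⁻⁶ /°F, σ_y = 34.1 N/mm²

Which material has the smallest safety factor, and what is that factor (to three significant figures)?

Converting E to GPa, α to ×10⁻⁶/K, σ_y to MPa, then σ and n for each:
  commercially pure titanium: E = 102.7, α = 8.66, σ_y = 263.0 → σ = 204 MPa, n = 1.29
  magnesium alloy: E = 42.31, α = 25.5, σ_y = 247.5 → σ = 247 MPa, n = 1.00
  soda-lime glass: E = 73.16, α = 9.50, σ_y = 34.10 → σ = 159 MPa, n = 0.214
Smallest n: soda-lime glass with n = 0.214.

soda-lime glass, n = 0.214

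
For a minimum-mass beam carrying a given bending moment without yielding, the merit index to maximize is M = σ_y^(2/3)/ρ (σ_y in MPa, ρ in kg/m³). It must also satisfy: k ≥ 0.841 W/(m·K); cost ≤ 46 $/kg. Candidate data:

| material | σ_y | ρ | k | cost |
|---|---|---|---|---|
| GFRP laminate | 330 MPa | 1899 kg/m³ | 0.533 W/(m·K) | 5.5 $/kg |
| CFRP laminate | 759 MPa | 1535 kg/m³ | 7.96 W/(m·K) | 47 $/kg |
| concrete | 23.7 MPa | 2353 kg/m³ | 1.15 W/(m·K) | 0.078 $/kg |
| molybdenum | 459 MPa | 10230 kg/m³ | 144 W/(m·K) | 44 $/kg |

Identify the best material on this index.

molybdenum

Screen on constraints: k ≥ 0.841 W/(m·K); cost ≤ 46 $/kg. Survivors: concrete, molybdenum.
Computing M directly (units already consistent):
  molybdenum: M = 5.82×10⁻³
  concrete: M = 3.51×10⁻³
The maximum is for molybdenum.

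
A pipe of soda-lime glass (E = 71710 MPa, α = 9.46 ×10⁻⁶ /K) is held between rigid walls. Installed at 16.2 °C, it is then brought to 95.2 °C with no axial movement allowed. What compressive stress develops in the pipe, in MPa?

E = 71710 MPa = 71.71 GPa.
ΔT = 79.00 K. Constrained thermal stress σ = E·α·ΔT = 71.71×10³ MPa × 9.46×10⁻⁶ × 79.00 = 53.6 MPa (compressive).

53.6 MPa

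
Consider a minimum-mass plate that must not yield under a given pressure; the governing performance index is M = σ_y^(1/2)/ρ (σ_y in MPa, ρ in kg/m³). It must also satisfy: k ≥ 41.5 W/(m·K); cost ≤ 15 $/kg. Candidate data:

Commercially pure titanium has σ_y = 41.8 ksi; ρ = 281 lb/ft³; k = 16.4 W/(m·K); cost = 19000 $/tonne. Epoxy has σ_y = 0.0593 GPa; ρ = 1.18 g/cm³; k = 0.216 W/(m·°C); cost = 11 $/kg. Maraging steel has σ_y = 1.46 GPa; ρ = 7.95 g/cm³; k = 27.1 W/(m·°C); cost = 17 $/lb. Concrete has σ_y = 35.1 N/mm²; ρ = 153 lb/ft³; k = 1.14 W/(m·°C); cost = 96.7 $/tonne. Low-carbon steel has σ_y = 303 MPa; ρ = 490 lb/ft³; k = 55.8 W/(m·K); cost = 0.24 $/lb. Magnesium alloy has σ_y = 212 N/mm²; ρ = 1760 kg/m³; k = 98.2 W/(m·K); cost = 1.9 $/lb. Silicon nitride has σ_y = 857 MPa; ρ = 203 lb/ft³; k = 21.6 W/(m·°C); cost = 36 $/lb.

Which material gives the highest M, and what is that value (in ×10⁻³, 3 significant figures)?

Screen on constraints: k ≥ 41.5 W/(m·K); cost ≤ 15 $/kg. Survivors: low-carbon steel, magnesium alloy.
Convert each candidate to consistent units, then evaluate M:
  low-carbon steel: σ_y = 303.0 MPa, ρ = 7849 kg/m³
  magnesium alloy: σ_y = 212.0 MPa, ρ = 1760 kg/m³
  magnesium alloy: M = 8.27×10⁻³
  low-carbon steel: M = 2.22×10⁻³
The maximum is for magnesium alloy.

magnesium alloy, M = 8.27×10⁻³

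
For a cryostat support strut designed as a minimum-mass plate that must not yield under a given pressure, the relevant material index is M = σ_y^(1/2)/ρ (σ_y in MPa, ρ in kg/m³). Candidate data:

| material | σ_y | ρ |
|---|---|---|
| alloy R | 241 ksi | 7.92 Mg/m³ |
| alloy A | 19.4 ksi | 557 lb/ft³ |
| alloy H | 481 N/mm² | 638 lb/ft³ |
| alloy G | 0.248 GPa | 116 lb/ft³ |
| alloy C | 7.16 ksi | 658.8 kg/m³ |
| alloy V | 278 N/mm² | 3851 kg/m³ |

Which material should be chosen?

alloy C

Convert each candidate to consistent units, then evaluate M:
  alloy R: σ_y = 1662 MPa, ρ = 7920 kg/m³
  alloy A: σ_y = 133.8 MPa, ρ = 8922 kg/m³
  alloy H: σ_y = 481.0 MPa, ρ = 10220 kg/m³
  alloy G: σ_y = 248.0 MPa, ρ = 1858 kg/m³
  alloy C: σ_y = 49.37 MPa, ρ = 658.8 kg/m³
  alloy V: σ_y = 278.0 MPa, ρ = 3851 kg/m³
  alloy C: M = 10.7×10⁻³
  alloy G: M = 8.48×10⁻³
  alloy R: M = 5.15×10⁻³
  alloy V: M = 4.33×10⁻³
  alloy H: M = 2.15×10⁻³
  alloy A: M = 1.30×10⁻³
The maximum is for alloy C.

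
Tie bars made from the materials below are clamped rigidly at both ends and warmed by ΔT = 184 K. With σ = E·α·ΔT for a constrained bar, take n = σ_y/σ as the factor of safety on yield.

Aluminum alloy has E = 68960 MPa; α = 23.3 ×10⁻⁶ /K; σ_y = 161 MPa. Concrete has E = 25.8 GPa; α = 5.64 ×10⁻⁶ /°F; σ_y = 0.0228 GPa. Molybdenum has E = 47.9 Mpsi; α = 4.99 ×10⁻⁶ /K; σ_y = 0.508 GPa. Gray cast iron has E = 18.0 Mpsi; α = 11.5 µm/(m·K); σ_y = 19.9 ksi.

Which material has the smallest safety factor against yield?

concrete

Per material, after unit conversion:
  aluminum alloy: E = 68.96, α = 23.3, σ_y = 161.0 → σ = 296 MPa, n = 0.545
  concrete: E = 25.80, α = 10.2, σ_y = 22.80 → σ = 48.2 MPa, n = 0.473
  molybdenum: E = 330.3, α = 4.99, σ_y = 508.0 → σ = 303 MPa, n = 1.68
  gray cast iron: E = 124.1, α = 11.5, σ_y = 137.2 → σ = 263 MPa, n = 0.522
Concrete has the lowest safety factor, n = 0.473.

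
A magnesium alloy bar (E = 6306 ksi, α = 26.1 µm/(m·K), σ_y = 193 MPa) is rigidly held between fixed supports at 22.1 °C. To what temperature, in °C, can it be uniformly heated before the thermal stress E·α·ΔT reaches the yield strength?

E = 6306 ksi = 43.48 GPa.
E·α·ΔT = 193.0 MPa ⇒ ΔT = 193.0 / (43.48×10³ × 26.1×10⁻⁶) = 170.1 K.
T = 22.1 + 170.1 = 192.2 °C.

192 °C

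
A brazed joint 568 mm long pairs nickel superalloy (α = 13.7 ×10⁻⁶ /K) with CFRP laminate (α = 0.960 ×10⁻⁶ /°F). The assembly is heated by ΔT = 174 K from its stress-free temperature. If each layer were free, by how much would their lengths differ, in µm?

1180 µm

CFRP laminate: α = 0.960×10⁻⁶/°F × 9/5 = 1.73×10⁻⁶/K.
Δα = |13.7 − 1.73|×10⁻⁶/K = 12.0×10⁻⁶/K.
ΔL_mismatch = Δα·L·ΔT = 12.0×10⁻⁶ × 568.0 mm × 174.0 K = 1180 µm.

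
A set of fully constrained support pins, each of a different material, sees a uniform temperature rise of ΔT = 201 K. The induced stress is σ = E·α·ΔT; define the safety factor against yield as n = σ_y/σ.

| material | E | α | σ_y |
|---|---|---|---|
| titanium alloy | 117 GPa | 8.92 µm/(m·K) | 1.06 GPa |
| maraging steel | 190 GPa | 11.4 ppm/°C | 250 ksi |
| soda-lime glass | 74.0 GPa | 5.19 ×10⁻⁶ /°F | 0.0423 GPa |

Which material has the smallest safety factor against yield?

In consistent units (E in GPa, α in ×10⁻⁶/K, σ_y in MPa):
  titanium alloy: E = 117.0, α = 8.92, σ_y = 1060 → σ = 210 MPa, n = 5.05
  maraging steel: E = 190.0, α = 11.4, σ_y = 1724 → σ = 435 MPa, n = 3.96
  soda-lime glass: E = 74.00, α = 9.34, σ_y = 42.30 → σ = 139 MPa, n = 0.304
The minimum is soda-lime glass at n = 0.304.

soda-lime glass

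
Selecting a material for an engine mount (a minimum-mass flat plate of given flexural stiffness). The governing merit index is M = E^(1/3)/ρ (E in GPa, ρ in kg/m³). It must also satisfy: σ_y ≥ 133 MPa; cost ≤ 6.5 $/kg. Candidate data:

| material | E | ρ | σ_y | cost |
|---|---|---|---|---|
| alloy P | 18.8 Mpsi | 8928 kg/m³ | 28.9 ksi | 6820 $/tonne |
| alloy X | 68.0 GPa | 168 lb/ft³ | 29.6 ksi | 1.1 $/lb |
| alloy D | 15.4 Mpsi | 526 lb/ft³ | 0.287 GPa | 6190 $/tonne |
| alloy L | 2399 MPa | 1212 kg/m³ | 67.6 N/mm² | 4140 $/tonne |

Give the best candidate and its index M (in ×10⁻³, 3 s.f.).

Screen on constraints: σ_y ≥ 133 MPa; cost ≤ 6.5 $/kg. Survivors: alloy X, alloy D.
In SI units:
  alloy X: E = 68.00 GPa, ρ = 2691 kg/m³
  alloy D: E = 106.2 GPa, ρ = 8426 kg/m³
  alloy X: M = 1.52×10⁻³
  alloy D: M = 0.562×10⁻³
Alloy X ranks first.

alloy X, M = 1.52×10⁻³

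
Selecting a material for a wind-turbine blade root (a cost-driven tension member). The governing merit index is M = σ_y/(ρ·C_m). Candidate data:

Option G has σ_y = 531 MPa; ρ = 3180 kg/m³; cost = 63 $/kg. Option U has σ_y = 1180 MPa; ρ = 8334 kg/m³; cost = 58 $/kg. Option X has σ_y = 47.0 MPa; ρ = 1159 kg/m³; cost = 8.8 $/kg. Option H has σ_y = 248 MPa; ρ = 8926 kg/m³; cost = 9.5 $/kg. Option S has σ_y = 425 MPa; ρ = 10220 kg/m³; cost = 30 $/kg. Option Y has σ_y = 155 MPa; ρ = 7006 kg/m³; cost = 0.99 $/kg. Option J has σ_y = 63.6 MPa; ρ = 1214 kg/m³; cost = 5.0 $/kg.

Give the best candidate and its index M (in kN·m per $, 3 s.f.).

option Y, M = 22.3 kN·m per $

Evaluate M for each candidate:
  option Y: M = 22.3 kN·m per $
  option J: M = 10.5 kN·m per $
  option X: M = 4.61 kN·m per $
  option H: M = 2.92 kN·m per $
  option G: M = 2.65 kN·m per $
  option U: M = 2.44 kN·m per $
  option S: M = 1.39 kN·m per $
Option Y ranks first.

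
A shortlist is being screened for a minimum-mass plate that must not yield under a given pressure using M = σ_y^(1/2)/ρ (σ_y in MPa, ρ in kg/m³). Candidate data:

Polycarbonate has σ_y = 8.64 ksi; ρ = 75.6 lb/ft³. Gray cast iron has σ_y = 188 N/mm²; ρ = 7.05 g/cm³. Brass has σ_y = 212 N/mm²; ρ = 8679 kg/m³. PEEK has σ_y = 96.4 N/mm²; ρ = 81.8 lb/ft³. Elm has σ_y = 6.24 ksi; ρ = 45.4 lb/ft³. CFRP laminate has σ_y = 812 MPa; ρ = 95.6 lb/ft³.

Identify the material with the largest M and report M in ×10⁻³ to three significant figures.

CFRP laminate, M = 18.6×10⁻³

After converting to SI:
  polycarbonate: σ_y = 59.57 MPa, ρ = 1211 kg/m³
  gray cast iron: σ_y = 188.0 MPa, ρ = 7050 kg/m³
  brass: σ_y = 212.0 MPa, ρ = 8679 kg/m³
  PEEK: σ_y = 96.40 MPa, ρ = 1310 kg/m³
  elm: σ_y = 43.02 MPa, ρ = 727.2 kg/m³
  CFRP laminate: σ_y = 812.0 MPa, ρ = 1531 kg/m³
  CFRP laminate: M = 18.6×10⁻³
  elm: M = 9.02×10⁻³
  PEEK: M = 7.49×10⁻³
  polycarbonate: M = 6.37×10⁻³
  gray cast iron: M = 1.94×10⁻³
  brass: M = 1.68×10⁻³
CFRP laminate ranks first.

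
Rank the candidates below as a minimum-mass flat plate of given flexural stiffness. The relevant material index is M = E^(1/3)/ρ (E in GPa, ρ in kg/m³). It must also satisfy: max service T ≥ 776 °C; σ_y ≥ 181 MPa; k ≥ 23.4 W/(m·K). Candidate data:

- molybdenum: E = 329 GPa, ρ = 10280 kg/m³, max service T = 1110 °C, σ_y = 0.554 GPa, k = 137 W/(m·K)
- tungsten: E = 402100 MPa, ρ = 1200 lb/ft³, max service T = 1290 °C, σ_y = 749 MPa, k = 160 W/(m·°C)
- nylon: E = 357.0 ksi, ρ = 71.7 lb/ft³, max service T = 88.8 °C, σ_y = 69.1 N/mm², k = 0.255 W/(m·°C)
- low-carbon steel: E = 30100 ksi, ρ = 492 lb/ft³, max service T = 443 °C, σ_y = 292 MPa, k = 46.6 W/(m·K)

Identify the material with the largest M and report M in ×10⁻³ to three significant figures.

Screen on constraints: max service T ≥ 776 °C; σ_y ≥ 181 MPa; k ≥ 23.4 W/(m·K). Survivors: molybdenum, tungsten.
Normalizing units and computing the index:
  molybdenum: E = 329.0 GPa, ρ = 10280 kg/m³
  tungsten: E = 402.1 GPa, ρ = 19220 kg/m³
  molybdenum: M = 0.672×10⁻³
  tungsten: M = 0.384×10⁻³
Molybdenum has the largest M.

molybdenum, M = 0.672×10⁻³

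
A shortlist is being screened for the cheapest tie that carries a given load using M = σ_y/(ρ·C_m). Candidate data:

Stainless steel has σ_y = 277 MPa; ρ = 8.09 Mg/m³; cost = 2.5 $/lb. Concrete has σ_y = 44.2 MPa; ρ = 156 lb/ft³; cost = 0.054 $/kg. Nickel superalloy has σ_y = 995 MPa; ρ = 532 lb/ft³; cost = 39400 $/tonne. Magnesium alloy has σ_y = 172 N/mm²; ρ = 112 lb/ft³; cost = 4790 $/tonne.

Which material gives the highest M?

In SI units:
  stainless steel: σ_y = 277.0 MPa, ρ = 8090 kg/m³, cost = 5.511 $/kg
  concrete: σ_y = 44.20 MPa, ρ = 2499 kg/m³, cost = 0.05400 $/kg
  nickel superalloy: σ_y = 995.0 MPa, ρ = 8522 kg/m³, cost = 39.40 $/kg
  magnesium alloy: σ_y = 172.0 MPa, ρ = 1794 kg/m³, cost = 4.790 $/kg
  concrete: M = 328 kN·m per $
  magnesium alloy: M = 20.0 kN·m per $
  stainless steel: M = 6.21 kN·m per $
  nickel superalloy: M = 2.96 kN·m per $
Concrete ranks first.

concrete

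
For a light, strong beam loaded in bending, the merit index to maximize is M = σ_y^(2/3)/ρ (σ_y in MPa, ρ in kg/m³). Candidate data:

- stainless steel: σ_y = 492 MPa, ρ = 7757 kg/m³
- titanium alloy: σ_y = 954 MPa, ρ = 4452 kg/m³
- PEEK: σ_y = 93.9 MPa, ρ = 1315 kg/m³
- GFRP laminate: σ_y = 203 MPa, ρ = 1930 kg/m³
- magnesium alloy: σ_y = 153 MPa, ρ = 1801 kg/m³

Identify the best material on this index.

Computing M directly (units already consistent):
  titanium alloy: M = 21.8×10⁻³
  GFRP laminate: M = 17.9×10⁻³
  magnesium alloy: M = 15.9×10⁻³
  PEEK: M = 15.7×10⁻³
  stainless steel: M = 8.03×10⁻³
The maximum is for titanium alloy.

titanium alloy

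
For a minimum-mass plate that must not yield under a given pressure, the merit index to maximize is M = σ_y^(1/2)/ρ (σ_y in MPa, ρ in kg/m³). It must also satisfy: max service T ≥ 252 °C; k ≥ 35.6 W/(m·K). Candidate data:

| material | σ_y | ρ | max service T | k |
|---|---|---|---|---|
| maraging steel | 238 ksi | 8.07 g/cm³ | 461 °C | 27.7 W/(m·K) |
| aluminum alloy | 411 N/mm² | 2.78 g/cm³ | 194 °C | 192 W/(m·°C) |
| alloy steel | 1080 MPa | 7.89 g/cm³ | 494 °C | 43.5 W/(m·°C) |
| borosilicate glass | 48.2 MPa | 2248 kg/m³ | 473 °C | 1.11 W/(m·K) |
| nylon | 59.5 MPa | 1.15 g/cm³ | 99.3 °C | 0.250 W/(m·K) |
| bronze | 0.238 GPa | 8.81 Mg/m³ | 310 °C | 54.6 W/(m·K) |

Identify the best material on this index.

Screen on constraints: max service T ≥ 252 °C; k ≥ 35.6 W/(m·K). Survivors: alloy steel, bronze.
After converting to SI:
  alloy steel: σ_y = 1080 MPa, ρ = 7890 kg/m³
  bronze: σ_y = 238.0 MPa, ρ = 8810 kg/m³
  alloy steel: M = 4.17×10⁻³
  bronze: M = 1.75×10⁻³
The maximum is for alloy steel.

alloy steel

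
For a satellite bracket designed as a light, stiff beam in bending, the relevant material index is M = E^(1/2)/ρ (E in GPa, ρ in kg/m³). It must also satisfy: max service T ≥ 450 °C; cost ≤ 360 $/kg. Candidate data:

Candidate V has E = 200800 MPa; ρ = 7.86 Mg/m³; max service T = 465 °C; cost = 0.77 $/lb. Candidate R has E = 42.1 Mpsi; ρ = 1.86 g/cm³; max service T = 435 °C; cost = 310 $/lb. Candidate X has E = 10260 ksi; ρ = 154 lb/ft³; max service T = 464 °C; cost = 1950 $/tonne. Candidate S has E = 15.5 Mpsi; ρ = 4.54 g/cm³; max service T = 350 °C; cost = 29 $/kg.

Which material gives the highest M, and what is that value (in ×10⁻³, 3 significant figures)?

candidate X, M = 3.41×10⁻³

Screen on constraints: max service T ≥ 450 °C; cost ≤ 360 $/kg. Survivors: candidate V, candidate X.
Normalizing units and computing the index:
  candidate V: E = 200.8 GPa, ρ = 7860 kg/m³
  candidate X: E = 70.74 GPa, ρ = 2467 kg/m³
  candidate X: M = 3.41×10⁻³
  candidate V: M = 1.80×10⁻³
Candidate X has the largest M.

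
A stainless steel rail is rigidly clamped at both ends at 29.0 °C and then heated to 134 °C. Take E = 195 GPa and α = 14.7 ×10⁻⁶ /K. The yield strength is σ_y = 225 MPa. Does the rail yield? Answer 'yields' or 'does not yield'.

yields

ΔT = 105.0 K. Constrained thermal stress σ = E·α·ΔT = 195.0×10³ MPa × 14.7×10⁻⁶ × 105.0 = 301 MPa (compressive).
Compare to σ_y = 225 MPa: σ ≥ σ_y, so it yields.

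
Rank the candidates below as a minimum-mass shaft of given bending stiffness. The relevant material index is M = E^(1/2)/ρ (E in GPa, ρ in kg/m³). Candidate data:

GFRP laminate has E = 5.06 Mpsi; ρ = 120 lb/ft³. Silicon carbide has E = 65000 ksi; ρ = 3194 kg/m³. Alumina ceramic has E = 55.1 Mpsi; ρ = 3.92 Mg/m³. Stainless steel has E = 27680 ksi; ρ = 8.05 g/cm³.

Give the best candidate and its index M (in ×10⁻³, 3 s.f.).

Putting every candidate on a common basis:
  GFRP laminate: E = 34.89 GPa, ρ = 1922 kg/m³
  silicon carbide: E = 448.2 GPa, ρ = 3194 kg/m³
  alumina ceramic: E = 379.9 GPa, ρ = 3920 kg/m³
  stainless steel: E = 190.8 GPa, ρ = 8050 kg/m³
  silicon carbide: M = 6.63×10⁻³
  alumina ceramic: M = 4.97×10⁻³
  GFRP laminate: M = 3.07×10⁻³
  stainless steel: M = 1.72×10⁻³
Highest index: silicon carbide.

silicon carbide, M = 6.63×10⁻³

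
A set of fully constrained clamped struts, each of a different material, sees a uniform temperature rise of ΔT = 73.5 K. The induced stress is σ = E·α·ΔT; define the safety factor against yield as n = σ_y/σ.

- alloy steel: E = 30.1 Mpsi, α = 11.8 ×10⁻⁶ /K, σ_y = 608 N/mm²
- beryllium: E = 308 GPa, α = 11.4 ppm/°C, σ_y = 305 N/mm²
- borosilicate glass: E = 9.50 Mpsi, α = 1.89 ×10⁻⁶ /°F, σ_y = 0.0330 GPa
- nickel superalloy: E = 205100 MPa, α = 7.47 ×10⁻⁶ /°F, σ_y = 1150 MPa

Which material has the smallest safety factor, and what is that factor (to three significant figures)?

Converting E to GPa, α to ×10⁻⁶/K, σ_y to MPa, then σ and n for each:
  alloy steel: E = 207.5, α = 11.8, σ_y = 608.0 → σ = 180 MPa, n = 3.38
  beryllium: E = 308.0, α = 11.4, σ_y = 305.0 → σ = 258 MPa, n = 1.18
  borosilicate glass: E = 65.50, α = 3.40, σ_y = 33.00 → σ = 16.4 MPa, n = 2.01
  nickel superalloy: E = 205.1, α = 13.4, σ_y = 1150 → σ = 203 MPa, n = 5.67
The minimum is beryllium at n = 1.18.

beryllium, n = 1.18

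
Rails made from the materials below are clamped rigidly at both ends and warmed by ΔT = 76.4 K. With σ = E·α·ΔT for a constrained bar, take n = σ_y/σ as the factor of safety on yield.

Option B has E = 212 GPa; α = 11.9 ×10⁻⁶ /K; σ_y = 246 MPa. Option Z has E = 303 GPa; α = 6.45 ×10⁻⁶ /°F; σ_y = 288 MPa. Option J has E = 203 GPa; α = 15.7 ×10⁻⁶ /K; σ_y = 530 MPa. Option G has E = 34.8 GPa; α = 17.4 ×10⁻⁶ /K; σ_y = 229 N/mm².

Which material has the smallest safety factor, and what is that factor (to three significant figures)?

option Z, n = 1.07

Converting E to GPa, α to ×10⁻⁶/K, σ_y to MPa, then σ and n for each:
  option B: E = 212.0, α = 11.9, σ_y = 246.0 → σ = 193 MPa, n = 1.28
  option Z: E = 303.0, α = 11.6, σ_y = 288.0 → σ = 269 MPa, n = 1.07
  option J: E = 203.0, α = 15.7, σ_y = 530.0 → σ = 243 MPa, n = 2.18
  option G: E = 34.80, α = 17.4, σ_y = 229.0 → σ = 46.3 MPa, n = 4.95
Smallest n: option Z with n = 1.07.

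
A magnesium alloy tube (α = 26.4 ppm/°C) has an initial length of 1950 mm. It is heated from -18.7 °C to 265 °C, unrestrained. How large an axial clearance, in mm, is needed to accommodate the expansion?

ΔT = 265 − (-18.7) = 283.7 K.
ΔL = α·L₀·ΔT = 26.4×10⁻⁶ × 1950 mm × 283.7 K = 14.6 mm.

14.6 mm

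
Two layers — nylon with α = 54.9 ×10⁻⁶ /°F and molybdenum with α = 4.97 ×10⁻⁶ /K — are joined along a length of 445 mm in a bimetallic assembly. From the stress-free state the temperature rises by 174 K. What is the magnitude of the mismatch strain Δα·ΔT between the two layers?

0.0163

nylon: α = 54.9×10⁻⁶/°F × 9/5 = 98.8×10⁻⁶/K.
Δα = |98.8 − 4.97|×10⁻⁶/K = 93.8×10⁻⁶/K.
Mismatch strain = Δα·ΔT = 93.8×10⁻⁶ × 174.0 = 0.0163.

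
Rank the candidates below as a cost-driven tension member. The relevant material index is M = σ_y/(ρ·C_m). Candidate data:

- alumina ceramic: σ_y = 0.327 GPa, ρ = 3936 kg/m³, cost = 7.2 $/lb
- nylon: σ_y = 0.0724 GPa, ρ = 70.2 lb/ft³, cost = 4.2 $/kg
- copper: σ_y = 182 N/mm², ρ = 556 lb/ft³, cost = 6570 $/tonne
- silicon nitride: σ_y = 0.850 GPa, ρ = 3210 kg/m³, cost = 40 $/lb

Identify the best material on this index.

Convert each candidate to consistent units, then evaluate M:
  alumina ceramic: σ_y = 327.0 MPa, ρ = 3936 kg/m³, cost = 15.87 $/kg
  nylon: σ_y = 72.40 MPa, ρ = 1124 kg/m³, cost = 4.200 $/kg
  copper: σ_y = 182.0 MPa, ρ = 8906 kg/m³, cost = 6.570 $/kg
  silicon nitride: σ_y = 850.0 MPa, ρ = 3210 kg/m³, cost = 88.18 $/kg
  nylon: M = 15.3 kN·m per $
  alumina ceramic: M = 5.23 kN·m per $
  copper: M = 3.11 kN·m per $
  silicon nitride: M = 3.00 kN·m per $
Nylon ranks first.

nylon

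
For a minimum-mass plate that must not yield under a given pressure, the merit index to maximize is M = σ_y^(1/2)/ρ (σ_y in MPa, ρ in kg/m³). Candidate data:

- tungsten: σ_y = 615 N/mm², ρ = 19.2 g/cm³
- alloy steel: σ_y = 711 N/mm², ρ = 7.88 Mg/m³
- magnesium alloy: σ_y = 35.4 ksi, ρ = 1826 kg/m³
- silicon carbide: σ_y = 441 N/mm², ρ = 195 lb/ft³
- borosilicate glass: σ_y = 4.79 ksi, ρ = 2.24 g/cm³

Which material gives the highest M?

magnesium alloy

After converting to SI:
  tungsten: σ_y = 615.0 MPa, ρ = 19200 kg/m³
  alloy steel: σ_y = 711.0 MPa, ρ = 7880 kg/m³
  magnesium alloy: σ_y = 244.1 MPa, ρ = 1826 kg/m³
  silicon carbide: σ_y = 441.0 MPa, ρ = 3124 kg/m³
  borosilicate glass: σ_y = 33.03 MPa, ρ = 2240 kg/m³
  magnesium alloy: M = 8.56×10⁻³
  silicon carbide: M = 6.72×10⁻³
  alloy steel: M = 3.38×10⁻³
  borosilicate glass: M = 2.57×10⁻³
  tungsten: M = 1.29×10⁻³
Magnesium alloy ranks first.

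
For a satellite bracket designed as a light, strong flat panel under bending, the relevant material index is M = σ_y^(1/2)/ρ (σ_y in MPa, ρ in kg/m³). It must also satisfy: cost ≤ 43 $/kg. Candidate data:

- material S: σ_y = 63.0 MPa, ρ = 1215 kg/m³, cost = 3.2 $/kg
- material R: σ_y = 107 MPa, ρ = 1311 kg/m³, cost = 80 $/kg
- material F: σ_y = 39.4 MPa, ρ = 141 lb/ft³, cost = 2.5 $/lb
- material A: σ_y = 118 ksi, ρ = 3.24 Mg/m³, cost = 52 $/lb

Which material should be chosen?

Screen on constraints: cost ≤ 43 $/kg. Survivors: material S, material F.
In SI units:
  material S: σ_y = 63.00 MPa, ρ = 1215 kg/m³
  material F: σ_y = 39.40 MPa, ρ = 2259 kg/m³
  material S: M = 6.53×10⁻³
  material F: M = 2.78×10⁻³
Material S has the largest M.

material S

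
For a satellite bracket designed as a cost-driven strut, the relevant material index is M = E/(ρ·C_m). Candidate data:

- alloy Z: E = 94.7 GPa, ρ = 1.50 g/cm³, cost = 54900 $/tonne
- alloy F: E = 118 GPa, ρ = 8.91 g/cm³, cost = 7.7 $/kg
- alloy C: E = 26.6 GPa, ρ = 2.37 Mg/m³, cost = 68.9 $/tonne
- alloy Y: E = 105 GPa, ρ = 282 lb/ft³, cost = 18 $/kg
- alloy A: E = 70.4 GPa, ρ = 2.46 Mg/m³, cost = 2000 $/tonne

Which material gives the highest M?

Normalizing units and computing the index:
  alloy Z: E = 94.70 GPa, ρ = 1500 kg/m³, cost = 54.90 $/kg
  alloy F: E = 118.0 GPa, ρ = 8910 kg/m³, cost = 7.700 $/kg
  alloy C: E = 26.60 GPa, ρ = 2370 kg/m³, cost = 0.06890 $/kg
  alloy Y: E = 105.0 GPa, ρ = 4517 kg/m³, cost = 18.00 $/kg
  alloy A: E = 70.40 GPa, ρ = 2460 kg/m³, cost = 2.000 $/kg
  alloy C: M = 163 MN·m per $
  alloy A: M = 14.3 MN·m per $
  alloy F: M = 1.72 MN·m per $
  alloy Y: M = 1.29 MN·m per $
  alloy Z: M = 1.15 MN·m per $
The maximum is for alloy C.

alloy C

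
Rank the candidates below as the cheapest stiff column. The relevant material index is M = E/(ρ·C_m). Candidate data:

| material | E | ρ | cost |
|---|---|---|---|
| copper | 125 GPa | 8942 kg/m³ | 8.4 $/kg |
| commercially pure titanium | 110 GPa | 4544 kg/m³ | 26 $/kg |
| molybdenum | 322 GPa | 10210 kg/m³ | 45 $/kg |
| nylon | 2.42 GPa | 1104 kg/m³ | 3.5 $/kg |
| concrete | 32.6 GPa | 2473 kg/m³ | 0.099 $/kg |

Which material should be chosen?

Per-candidate index values:
  concrete: M = 133 MN·m per $
  copper: M = 1.66 MN·m per $
  commercially pure titanium: M = 0.931 MN·m per $
  molybdenum: M = 0.701 MN·m per $
  nylon: M = 0.626 MN·m per $
Concrete has the largest M.

concrete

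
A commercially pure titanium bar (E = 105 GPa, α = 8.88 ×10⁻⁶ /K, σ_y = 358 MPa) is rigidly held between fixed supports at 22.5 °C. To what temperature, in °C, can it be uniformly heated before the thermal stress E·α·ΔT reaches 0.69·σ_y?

287 °C

E·α·ΔT = 247.0 MPa ⇒ ΔT = 247.0 / (105.0×10³ × 8.88×10⁻⁶) = 264.9 K.
T = 22.5 + 264.9 = 287.4 °C.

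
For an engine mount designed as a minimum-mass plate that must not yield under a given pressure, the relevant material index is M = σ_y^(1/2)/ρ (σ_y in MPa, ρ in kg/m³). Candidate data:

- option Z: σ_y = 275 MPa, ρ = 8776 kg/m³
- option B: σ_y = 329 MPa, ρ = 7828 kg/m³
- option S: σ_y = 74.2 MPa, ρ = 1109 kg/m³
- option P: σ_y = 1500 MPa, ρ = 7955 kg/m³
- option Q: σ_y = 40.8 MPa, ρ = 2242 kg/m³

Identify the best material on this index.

Per-candidate index values:
  option S: M = 7.77×10⁻³
  option P: M = 4.87×10⁻³
  option Q: M = 2.85×10⁻³
  option B: M = 2.32×10⁻³
  option Z: M = 1.89×10⁻³
Highest index: option S.

option S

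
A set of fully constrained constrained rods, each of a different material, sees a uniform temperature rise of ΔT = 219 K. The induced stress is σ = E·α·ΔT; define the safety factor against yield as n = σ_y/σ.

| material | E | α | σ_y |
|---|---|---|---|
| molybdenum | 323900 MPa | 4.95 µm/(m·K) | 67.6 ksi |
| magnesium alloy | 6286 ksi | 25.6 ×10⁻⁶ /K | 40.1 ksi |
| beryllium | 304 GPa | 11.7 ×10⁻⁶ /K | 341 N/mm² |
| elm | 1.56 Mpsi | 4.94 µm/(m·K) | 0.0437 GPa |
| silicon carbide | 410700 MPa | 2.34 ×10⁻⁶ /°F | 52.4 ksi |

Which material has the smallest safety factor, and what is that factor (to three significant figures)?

With everything in SI (GPa, ×10⁻⁶/K, MPa):
  molybdenum: E = 323.9, α = 4.95, σ_y = 466.1 → σ = 351 MPa, n = 1.33
  magnesium alloy: E = 43.34, α = 25.6, σ_y = 276.5 → σ = 243 MPa, n = 1.14
  beryllium: E = 304.0, α = 11.7, σ_y = 341.0 → σ = 779 MPa, n = 0.438
  elm: E = 10.76, α = 4.94, σ_y = 43.70 → σ = 11.6 MPa, n = 3.76
  silicon carbide: E = 410.7, α = 4.21, σ_y = 361.3 → σ = 379 MPa, n = 0.954
Smallest n: beryllium with n = 0.438.

beryllium, n = 0.438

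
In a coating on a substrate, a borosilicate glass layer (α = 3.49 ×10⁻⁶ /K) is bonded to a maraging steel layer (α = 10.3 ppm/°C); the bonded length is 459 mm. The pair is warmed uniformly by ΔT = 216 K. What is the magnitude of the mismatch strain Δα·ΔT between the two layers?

1.47×10⁻³

Δα = |3.49 − 10.3|×10⁻⁶/K = 6.81×10⁻⁶/K.
Mismatch strain = Δα·ΔT = 6.81×10⁻⁶ × 216.0 = 1.47×10⁻³.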